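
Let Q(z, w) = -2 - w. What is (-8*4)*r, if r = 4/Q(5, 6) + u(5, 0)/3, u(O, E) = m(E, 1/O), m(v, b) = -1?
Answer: 80/3 ≈ 26.667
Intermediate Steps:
u(O, E) = -1
r = -⅚ (r = 4/(-2 - 1*6) - 1/3 = 4/(-2 - 6) - 1*⅓ = 4/(-8) - ⅓ = 4*(-⅛) - ⅓ = -½ - ⅓ = -⅚ ≈ -0.83333)
(-8*4)*r = -8*4*(-⅚) = -32*(-⅚) = 80/3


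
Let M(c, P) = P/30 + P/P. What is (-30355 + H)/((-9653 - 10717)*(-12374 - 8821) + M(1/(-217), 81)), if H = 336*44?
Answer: -155710/4317421537 ≈ -3.6066e-5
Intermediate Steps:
M(c, P) = 1 + P/30 (M(c, P) = P*(1/30) + 1 = P/30 + 1 = 1 + P/30)
H = 14784
(-30355 + H)/((-9653 - 10717)*(-12374 - 8821) + M(1/(-217), 81)) = (-30355 + 14784)/((-9653 - 10717)*(-12374 - 8821) + (1 + (1/30)*81)) = -15571/(-20370*(-21195) + (1 + 27/10)) = -15571/(431742150 + 37/10) = -15571/4317421537/10 = -15571*10/4317421537 = -155710/4317421537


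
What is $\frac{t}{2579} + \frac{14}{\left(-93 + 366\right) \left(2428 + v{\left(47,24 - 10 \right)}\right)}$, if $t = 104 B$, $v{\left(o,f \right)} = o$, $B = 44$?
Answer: $\frac{441703558}{248937975} \approx 1.7744$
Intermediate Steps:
$t = 4576$ ($t = 104 \cdot 44 = 4576$)
$\frac{t}{2579} + \frac{14}{\left(-93 + 366\right) \left(2428 + v{\left(47,24 - 10 \right)}\right)} = \frac{4576}{2579} + \frac{14}{\left(-93 + 366\right) \left(2428 + 47\right)} = 4576 \cdot \frac{1}{2579} + \frac{14}{273 \cdot 2475} = \frac{4576}{2579} + \frac{14}{675675} = \frac{4576}{2579} + 14 \cdot \frac{1}{675675} = \frac{4576}{2579} + \frac{2}{96525} = \frac{441703558}{248937975}$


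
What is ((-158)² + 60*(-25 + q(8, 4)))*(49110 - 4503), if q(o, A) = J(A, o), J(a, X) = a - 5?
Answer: 1043982228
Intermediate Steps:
J(a, X) = -5 + a
q(o, A) = -5 + A
((-158)² + 60*(-25 + q(8, 4)))*(49110 - 4503) = ((-158)² + 60*(-25 + (-5 + 4)))*(49110 - 4503) = (24964 + 60*(-25 - 1))*44607 = (24964 + 60*(-26))*44607 = (24964 - 1560)*44607 = 23404*44607 = 1043982228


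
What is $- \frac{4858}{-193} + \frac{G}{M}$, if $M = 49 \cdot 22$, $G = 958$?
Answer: $\frac{2710909}{104027} \approx 26.06$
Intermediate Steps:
$M = 1078$
$- \frac{4858}{-193} + \frac{G}{M} = - \frac{4858}{-193} + \frac{958}{1078} = \left(-4858\right) \left(- \frac{1}{193}\right) + 958 \cdot \frac{1}{1078} = \frac{4858}{193} + \frac{479}{539} = \frac{2710909}{104027}$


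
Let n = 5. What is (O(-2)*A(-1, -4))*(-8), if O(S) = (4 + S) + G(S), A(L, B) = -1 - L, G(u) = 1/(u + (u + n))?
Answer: 0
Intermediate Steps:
G(u) = 1/(5 + 2*u) (G(u) = 1/(u + (u + 5)) = 1/(u + (5 + u)) = 1/(5 + 2*u))
O(S) = 4 + S + 1/(5 + 2*S) (O(S) = (4 + S) + 1/(5 + 2*S) = 4 + S + 1/(5 + 2*S))
(O(-2)*A(-1, -4))*(-8) = (((1 + (4 - 2)*(5 + 2*(-2)))/(5 + 2*(-2)))*(-1 - 1*(-1)))*(-8) = (((1 + 2*(5 - 4))/(5 - 4))*(-1 + 1))*(-8) = (((1 + 2*1)/1)*0)*(-8) = ((1*(1 + 2))*0)*(-8) = ((1*3)*0)*(-8) = (3*0)*(-8) = 0*(-8) = 0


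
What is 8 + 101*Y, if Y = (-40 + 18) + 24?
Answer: 210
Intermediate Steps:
Y = 2 (Y = -22 + 24 = 2)
8 + 101*Y = 8 + 101*2 = 8 + 202 = 210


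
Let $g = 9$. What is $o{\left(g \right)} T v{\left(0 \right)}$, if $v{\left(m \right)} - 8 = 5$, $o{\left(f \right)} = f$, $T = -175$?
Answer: $-20475$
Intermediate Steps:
$v{\left(m \right)} = 13$ ($v{\left(m \right)} = 8 + 5 = 13$)
$o{\left(g \right)} T v{\left(0 \right)} = 9 \left(-175\right) 13 = \left(-1575\right) 13 = -20475$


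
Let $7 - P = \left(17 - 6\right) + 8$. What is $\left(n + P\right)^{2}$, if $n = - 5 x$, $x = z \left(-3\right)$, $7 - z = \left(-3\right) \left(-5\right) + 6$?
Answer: $49284$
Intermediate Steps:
$z = -14$ ($z = 7 - \left(\left(-3\right) \left(-5\right) + 6\right) = 7 - \left(15 + 6\right) = 7 - 21 = -14$)
$x = 42$ ($x = \left(-14\right) \left(-3\right) = 42$)
$P = -12$ ($P = 7 - \left(\left(17 - 6\right) + 8\right) = 7 - \left(11 + 8\right) = 7 - 19 = -12$)
$n = -210$ ($n = \left(-5\right) 42 = -210$)
$\left(n + P\right)^{2} = \left(-210 - 12\right)^{2} = \left(-222\right)^{2} = 49284$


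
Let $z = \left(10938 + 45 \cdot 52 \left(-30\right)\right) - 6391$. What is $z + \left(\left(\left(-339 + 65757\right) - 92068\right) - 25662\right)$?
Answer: $-117965$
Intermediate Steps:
$z = -65653$ ($z = \left(10938 + 2340 \left(-30\right)\right) - 6391 = \left(10938 - 70200\right) - 6391 = -59262 - 6391 = -65653$)
$z + \left(\left(\left(-339 + 65757\right) - 92068\right) - 25662\right) = -65653 + \left(\left(\left(-339 + 65757\right) - 92068\right) - 25662\right) = -65653 + \left(\left(65418 - 92068\right) - 25662\right) = -65653 - 52312 = -117965$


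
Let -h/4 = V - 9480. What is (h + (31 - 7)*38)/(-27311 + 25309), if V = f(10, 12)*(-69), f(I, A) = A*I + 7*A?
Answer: -47568/1001 ≈ -47.521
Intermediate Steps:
f(I, A) = 7*A + A*I
V = -14076 (V = (12*(7 + 10))*(-69) = (12*17)*(-69) = 204*(-69) = -14076)
h = 94224 (h = -4*(-14076 - 9480) = -4*(-23556) = 94224)
(h + (31 - 7)*38)/(-27311 + 25309) = (94224 + (31 - 7)*38)/(-27311 + 25309) = (94224 + 24*38)/(-2002) = (94224 + 912)*(-1/2002) = 95136*(-1/2002) = -47568/1001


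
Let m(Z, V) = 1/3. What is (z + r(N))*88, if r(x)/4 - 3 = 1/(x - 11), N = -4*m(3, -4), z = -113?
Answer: -329912/37 ≈ -8916.5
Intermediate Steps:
m(Z, V) = ⅓
N = -4/3 (N = -4*⅓ = -4/3 ≈ -1.3333)
r(x) = 12 + 4/(-11 + x) (r(x) = 12 + 4/(x - 11) = 12 + 4/(-11 + x))
(z + r(N))*88 = (-113 + 4*(-32 + 3*(-4/3))/(-11 - 4/3))*88 = (-113 + 4*(-32 - 4)/(-37/3))*88 = (-113 + 4*(-3/37)*(-36))*88 = (-113 + 432/37)*88 = -3749/37*88 = -329912/37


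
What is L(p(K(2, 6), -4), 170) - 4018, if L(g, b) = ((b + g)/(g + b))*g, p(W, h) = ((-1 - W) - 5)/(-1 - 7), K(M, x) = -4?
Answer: -16071/4 ≈ -4017.8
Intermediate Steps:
p(W, h) = ¾ + W/8 (p(W, h) = (-6 - W)/(-8) = (-6 - W)*(-⅛) = ¾ + W/8)
L(g, b) = g (L(g, b) = ((b + g)/(b + g))*g = 1*g = g)
L(p(K(2, 6), -4), 170) - 4018 = (¾ + (⅛)*(-4)) - 4018 = (¾ - ½) - 4018 = ¼ - 4018 = -16071/4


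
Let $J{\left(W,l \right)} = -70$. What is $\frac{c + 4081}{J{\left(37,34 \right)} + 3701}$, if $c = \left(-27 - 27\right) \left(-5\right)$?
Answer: $\frac{4351}{3631} \approx 1.1983$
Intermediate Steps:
$c = 270$ ($c = \left(-54\right) \left(-5\right) = 270$)
$\frac{c + 4081}{J{\left(37,34 \right)} + 3701} = \frac{270 + 4081}{-70 + 3701} = \frac{4351}{3631}$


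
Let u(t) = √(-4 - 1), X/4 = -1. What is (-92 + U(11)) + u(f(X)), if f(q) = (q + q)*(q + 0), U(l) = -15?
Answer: -107 + I*√5 ≈ -107.0 + 2.2361*I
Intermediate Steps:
X = -4 (X = 4*(-1) = -4)
f(q) = 2*q² (f(q) = (2*q)*q = 2*q²)
u(t) = I*√5 (u(t) = √(-5) = I*√5)
(-92 + U(11)) + u(f(X)) = (-92 - 15) + I*√5 = -107 + I*√5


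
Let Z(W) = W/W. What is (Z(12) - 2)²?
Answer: 1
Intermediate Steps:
Z(W) = 1
(Z(12) - 2)² = (1 - 2)² = (-1)² = 1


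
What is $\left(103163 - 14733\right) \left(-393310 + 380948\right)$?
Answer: $-1093171660$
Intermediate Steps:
$\left(103163 - 14733\right) \left(-393310 + 380948\right) = 88430 \left(-12362\right) = -1093171660$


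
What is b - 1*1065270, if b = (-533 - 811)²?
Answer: 741066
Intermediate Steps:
b = 1806336 (b = (-1344)² = 1806336)
b - 1*1065270 = 1806336 - 1*1065270 = 1806336 - 1065270 = 741066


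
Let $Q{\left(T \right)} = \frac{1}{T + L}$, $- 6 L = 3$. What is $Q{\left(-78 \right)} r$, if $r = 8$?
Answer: $- \frac{16}{157} \approx -0.10191$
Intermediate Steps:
$L = - \frac{1}{2}$ ($L = \left(- \frac{1}{6}\right) 3 = - \frac{1}{2} \approx -0.5$)
$Q{\left(T \right)} = \frac{1}{- \frac{1}{2} + T}$ ($Q{\left(T \right)} = \frac{1}{T - \frac{1}{2}} = \frac{1}{- \frac{1}{2} + T}$)
$Q{\left(-78 \right)} r = \frac{2}{-1 + 2 \left(-78\right)} 8 = \frac{2}{-1 - 156} \cdot 8 = \frac{2}{-157} \cdot 8 = 2 \left(- \frac{1}{157}\right) 8 = \left(- \frac{2}{157}\right) 8 = - \frac{16}{157}$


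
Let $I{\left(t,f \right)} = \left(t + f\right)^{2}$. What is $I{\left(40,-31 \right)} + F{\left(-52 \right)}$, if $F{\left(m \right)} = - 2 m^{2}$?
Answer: $-5327$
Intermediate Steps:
$I{\left(t,f \right)} = \left(f + t\right)^{2}$
$I{\left(40,-31 \right)} + F{\left(-52 \right)} = \left(-31 + 40\right)^{2} - 2 \left(-52\right)^{2} = 9^{2} - 5408 = 81 - 5408 = -5327$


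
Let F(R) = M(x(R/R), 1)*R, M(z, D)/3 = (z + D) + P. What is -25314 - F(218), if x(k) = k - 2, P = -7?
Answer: -20736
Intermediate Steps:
x(k) = -2 + k
M(z, D) = -21 + 3*D + 3*z (M(z, D) = 3*((z + D) - 7) = 3*((D + z) - 7) = 3*(-7 + D + z) = -21 + 3*D + 3*z)
F(R) = -21*R (F(R) = (-21 + 3*1 + 3*(-2 + R/R))*R = (-21 + 3 + 3*(-2 + 1))*R = (-21 + 3 + 3*(-1))*R = (-21 + 3 - 3)*R = -21*R)
-25314 - F(218) = -25314 - (-21)*218 = -25314 - 1*(-4578) = -25314 + 4578 = -20736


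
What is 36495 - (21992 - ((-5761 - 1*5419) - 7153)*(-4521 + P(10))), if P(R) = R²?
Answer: 81064696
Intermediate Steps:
36495 - (21992 - ((-5761 - 1*5419) - 7153)*(-4521 + P(10))) = 36495 - (21992 - ((-5761 - 1*5419) - 7153)*(-4521 + 10²)) = 36495 - (21992 - ((-5761 - 5419) - 7153)*(-4521 + 100)) = 36495 - (21992 - (-11180 - 7153)*(-4421)) = 36495 - (21992 - (-18333)*(-4421)) = 36495 - (21992 - 1*81050193) = 36495 - (21992 - 81050193) = 36495 - 1*(-81028201) = 36495 + 81028201 = 81064696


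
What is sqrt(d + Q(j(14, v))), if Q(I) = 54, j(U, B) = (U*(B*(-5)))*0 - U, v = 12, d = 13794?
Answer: 2*sqrt(3462) ≈ 117.68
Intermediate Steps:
j(U, B) = -U (j(U, B) = (U*(-5*B))*0 - U = -5*B*U*0 - U = 0 - U = -U)
sqrt(d + Q(j(14, v))) = sqrt(13794 + 54) = sqrt(13848) = 2*sqrt(3462)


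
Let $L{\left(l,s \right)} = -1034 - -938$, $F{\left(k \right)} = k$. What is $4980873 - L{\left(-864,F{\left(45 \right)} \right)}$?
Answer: $4980969$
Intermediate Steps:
$L{\left(l,s \right)} = -96$ ($L{\left(l,s \right)} = -1034 + 938 = -96$)
$4980873 - L{\left(-864,F{\left(45 \right)} \right)} = 4980873 - -96 = 4980873 + 96 = 4980969$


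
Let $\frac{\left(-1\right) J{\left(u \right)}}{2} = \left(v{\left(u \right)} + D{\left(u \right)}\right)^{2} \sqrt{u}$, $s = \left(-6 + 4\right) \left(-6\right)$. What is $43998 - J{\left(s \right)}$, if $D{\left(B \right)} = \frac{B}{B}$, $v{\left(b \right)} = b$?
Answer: $43998 + 676 \sqrt{3} \approx 45169.0$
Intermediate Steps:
$s = 12$ ($s = \left(-2\right) \left(-6\right) = 12$)
$D{\left(B \right)} = 1$
$J{\left(u \right)} = - 2 \sqrt{u} \left(1 + u\right)^{2}$ ($J{\left(u \right)} = - 2 \left(u + 1\right)^{2} \sqrt{u} = - 2 \left(1 + u\right)^{2} \sqrt{u} = - 2 \sqrt{u} \left(1 + u\right)^{2}$)
$43998 - J{\left(s \right)} = 43998 - - 2 \sqrt{12} \left(1 + 12\right)^{2} = 43998 - - 2 \cdot 2 \sqrt{3} \cdot 13^{2} = 43998 - \left(-2\right) 2 \sqrt{3} \cdot 169 = 43998 - - 676 \sqrt{3} = 43998 + 676 \sqrt{3}$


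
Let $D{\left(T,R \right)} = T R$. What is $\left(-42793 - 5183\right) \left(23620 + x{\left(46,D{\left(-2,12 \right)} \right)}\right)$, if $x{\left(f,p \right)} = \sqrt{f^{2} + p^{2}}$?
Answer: $-1133193120 - 95952 \sqrt{673} \approx -1.1357 \cdot 10^{9}$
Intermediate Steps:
$D{\left(T,R \right)} = R T$
$\left(-42793 - 5183\right) \left(23620 + x{\left(46,D{\left(-2,12 \right)} \right)}\right) = \left(-42793 - 5183\right) \left(23620 + \sqrt{46^{2} + \left(12 \left(-2\right)\right)^{2}}\right) = - 47976 \left(23620 + \sqrt{2116 + \left(-24\right)^{2}}\right) = - 47976 \left(23620 + \sqrt{2116 + 576}\right) = - 47976 \left(23620 + \sqrt{2692}\right) = - 47976 \left(23620 + 2 \sqrt{673}\right) = -1133193120 - 95952 \sqrt{673}$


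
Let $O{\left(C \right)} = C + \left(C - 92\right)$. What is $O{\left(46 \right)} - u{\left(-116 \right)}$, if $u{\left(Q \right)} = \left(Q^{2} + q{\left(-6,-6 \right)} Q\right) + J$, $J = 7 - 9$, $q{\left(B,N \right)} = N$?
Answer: $-14150$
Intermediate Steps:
$O{\left(C \right)} = -92 + 2 C$ ($O{\left(C \right)} = C + \left(C - 92\right) = C + \left(-92 + C\right) = -92 + 2 C$)
$J = -2$ ($J = 7 - 9 = -2$)
$u{\left(Q \right)} = -2 + Q^{2} - 6 Q$ ($u{\left(Q \right)} = \left(Q^{2} - 6 Q\right) - 2 = -2 + Q^{2} - 6 Q$)
$O{\left(46 \right)} - u{\left(-116 \right)} = \left(-92 + 2 \cdot 46\right) - \left(-2 + \left(-116\right)^{2} - -696\right) = \left(-92 + 92\right) - \left(-2 + 13456 + 696\right) = 0 - 14150 = -14150$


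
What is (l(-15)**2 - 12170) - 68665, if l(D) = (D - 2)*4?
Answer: -76211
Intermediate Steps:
l(D) = -8 + 4*D (l(D) = (-2 + D)*4 = -8 + 4*D)
(l(-15)**2 - 12170) - 68665 = ((-8 + 4*(-15))**2 - 12170) - 68665 = ((-8 - 60)**2 - 12170) - 68665 = ((-68)**2 - 12170) - 68665 = (4624 - 12170) - 68665 = -7546 - 68665 = -76211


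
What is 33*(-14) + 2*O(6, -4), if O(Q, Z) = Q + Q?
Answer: -438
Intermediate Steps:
O(Q, Z) = 2*Q
33*(-14) + 2*O(6, -4) = 33*(-14) + 2*(2*6) = -462 + 2*12 = -462 + 24 = -438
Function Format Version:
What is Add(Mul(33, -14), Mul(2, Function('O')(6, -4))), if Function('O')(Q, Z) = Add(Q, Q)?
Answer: -438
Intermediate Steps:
Function('O')(Q, Z) = Mul(2, Q)
Add(Mul(33, -14), Mul(2, Function('O')(6, -4))) = Add(Mul(33, -14), Mul(2, Mul(2, 6))) = Add(-462, Mul(2, 12)) = Add(-462, 24) = -438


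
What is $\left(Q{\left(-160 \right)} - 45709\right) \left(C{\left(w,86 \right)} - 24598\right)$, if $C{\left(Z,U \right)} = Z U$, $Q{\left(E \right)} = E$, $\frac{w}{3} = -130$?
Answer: $2666731922$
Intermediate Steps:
$w = -390$ ($w = 3 \left(-130\right) = -390$)
$C{\left(Z,U \right)} = U Z$
$\left(Q{\left(-160 \right)} - 45709\right) \left(C{\left(w,86 \right)} - 24598\right) = \left(-160 - 45709\right) \left(86 \left(-390\right) - 24598\right) = - 45869 \left(-33540 - 24598\right) = \left(-45869\right) \left(-58138\right) = 2666731922$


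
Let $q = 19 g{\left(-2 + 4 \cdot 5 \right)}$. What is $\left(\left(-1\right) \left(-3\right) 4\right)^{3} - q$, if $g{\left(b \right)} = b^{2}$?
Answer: $-4428$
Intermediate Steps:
$q = 6156$ ($q = 19 \left(-2 + 4 \cdot 5\right)^{2} = 19 \left(-2 + 20\right)^{2} = 19 \cdot 18^{2} = 19 \cdot 324 = 6156$)
$\left(\left(-1\right) \left(-3\right) 4\right)^{3} - q = \left(\left(-1\right) \left(-3\right) 4\right)^{3} - 6156 = \left(3 \cdot 4\right)^{3} - 6156 = 12^{3} - 6156 = 1728 - 6156 = -4428$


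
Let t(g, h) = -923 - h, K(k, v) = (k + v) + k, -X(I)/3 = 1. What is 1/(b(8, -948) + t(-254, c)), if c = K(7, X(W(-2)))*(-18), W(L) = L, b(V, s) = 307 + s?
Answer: -1/1366 ≈ -0.00073206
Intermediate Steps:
X(I) = -3 (X(I) = -3*1 = -3)
K(k, v) = v + 2*k
c = -198 (c = (-3 + 2*7)*(-18) = (-3 + 14)*(-18) = 11*(-18) = -198)
1/(b(8, -948) + t(-254, c)) = 1/((307 - 948) + (-923 - 1*(-198))) = 1/(-641 + (-923 + 198)) = 1/(-641 - 725) = 1/(-1366) = -1/1366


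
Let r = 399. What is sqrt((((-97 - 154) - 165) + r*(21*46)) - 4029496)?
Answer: 3*I*sqrt(404942) ≈ 1909.1*I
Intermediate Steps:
sqrt((((-97 - 154) - 165) + r*(21*46)) - 4029496) = sqrt((((-97 - 154) - 165) + 399*(21*46)) - 4029496) = sqrt(((-251 - 165) + 399*966) - 4029496) = sqrt((-416 + 385434) - 4029496) = sqrt(385018 - 4029496) = sqrt(-3644478) = 3*I*sqrt(404942)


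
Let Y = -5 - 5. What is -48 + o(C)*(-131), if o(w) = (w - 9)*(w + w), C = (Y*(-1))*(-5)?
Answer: -772948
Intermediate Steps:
Y = -10
C = -50 (C = -10*(-1)*(-5) = 10*(-5) = -50)
o(w) = 2*w*(-9 + w) (o(w) = (-9 + w)*(2*w) = 2*w*(-9 + w))
-48 + o(C)*(-131) = -48 + (2*(-50)*(-9 - 50))*(-131) = -48 + (2*(-50)*(-59))*(-131) = -48 + 5900*(-131) = -48 - 772900 = -772948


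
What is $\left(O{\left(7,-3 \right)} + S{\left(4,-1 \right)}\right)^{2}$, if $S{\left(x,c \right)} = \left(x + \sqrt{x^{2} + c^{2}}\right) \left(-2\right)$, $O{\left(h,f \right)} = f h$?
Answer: $909 + 116 \sqrt{17} \approx 1387.3$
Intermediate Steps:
$S{\left(x,c \right)} = - 2 x - 2 \sqrt{c^{2} + x^{2}}$ ($S{\left(x,c \right)} = \left(x + \sqrt{c^{2} + x^{2}}\right) \left(-2\right) = - 2 x - 2 \sqrt{c^{2} + x^{2}}$)
$\left(O{\left(7,-3 \right)} + S{\left(4,-1 \right)}\right)^{2} = \left(\left(-3\right) 7 - \left(8 + 2 \sqrt{\left(-1\right)^{2} + 4^{2}}\right)\right)^{2} = \left(-21 - \left(8 + 2 \sqrt{1 + 16}\right)\right)^{2} = \left(-21 - \left(8 + 2 \sqrt{17}\right)\right)^{2} = \left(-29 - 2 \sqrt{17}\right)^{2}$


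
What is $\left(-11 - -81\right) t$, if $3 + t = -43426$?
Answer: $-3040030$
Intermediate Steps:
$t = -43429$ ($t = -3 - 43426 = -43429$)
$\left(-11 - -81\right) t = \left(-11 - -81\right) \left(-43429\right) = \left(-11 + 81\right) \left(-43429\right) = 70 \left(-43429\right) = -3040030$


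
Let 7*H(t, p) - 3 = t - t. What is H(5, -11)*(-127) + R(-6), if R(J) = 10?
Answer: -311/7 ≈ -44.429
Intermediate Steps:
H(t, p) = 3/7 (H(t, p) = 3/7 + (t - t)/7 = 3/7 + (1/7)*0 = 3/7 + 0 = 3/7)
H(5, -11)*(-127) + R(-6) = (3/7)*(-127) + 10 = -381/7 + 10 = -311/7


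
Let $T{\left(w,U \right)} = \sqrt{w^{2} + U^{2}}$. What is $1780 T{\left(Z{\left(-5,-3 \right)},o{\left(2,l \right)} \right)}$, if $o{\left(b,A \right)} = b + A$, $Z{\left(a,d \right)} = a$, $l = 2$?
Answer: $1780 \sqrt{41} \approx 11398.0$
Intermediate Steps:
$o{\left(b,A \right)} = A + b$
$T{\left(w,U \right)} = \sqrt{U^{2} + w^{2}}$
$1780 T{\left(Z{\left(-5,-3 \right)},o{\left(2,l \right)} \right)} = 1780 \sqrt{\left(2 + 2\right)^{2} + \left(-5\right)^{2}} = 1780 \sqrt{4^{2} + 25} = 1780 \sqrt{16 + 25} = 1780 \sqrt{41}$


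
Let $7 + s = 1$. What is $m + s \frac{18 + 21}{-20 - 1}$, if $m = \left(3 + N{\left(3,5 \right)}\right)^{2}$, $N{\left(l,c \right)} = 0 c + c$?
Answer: $\frac{526}{7} \approx 75.143$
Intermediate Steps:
$s = -6$ ($s = -7 + 1 = -6$)
$N{\left(l,c \right)} = c$ ($N{\left(l,c \right)} = 0 + c = c$)
$m = 64$ ($m = \left(3 + 5\right)^{2} = 8^{2} = 64$)
$m + s \frac{18 + 21}{-20 - 1} = 64 - 6 \frac{18 + 21}{-20 - 1} = 64 - 6 \frac{39}{-21} = 64 - 6 \cdot 39 \left(- \frac{1}{21}\right) = 64 - - \frac{78}{7} = 64 + \frac{78}{7} = \frac{526}{7}$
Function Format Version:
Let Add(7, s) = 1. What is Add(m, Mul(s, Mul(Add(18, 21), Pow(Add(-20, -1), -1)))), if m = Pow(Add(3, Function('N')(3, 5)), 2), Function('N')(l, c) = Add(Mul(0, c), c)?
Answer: Rational(526, 7) ≈ 75.143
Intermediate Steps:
s = -6 (s = Add(-7, 1) = -6)
Function('N')(l, c) = c (Function('N')(l, c) = Add(0, c) = c)
m = 64 (m = Pow(Add(3, 5), 2) = Pow(8, 2) = 64)
Add(m, Mul(s, Mul(Add(18, 21), Pow(Add(-20, -1), -1)))) = Add(64, Mul(-6, Mul(Add(18, 21), Pow(Add(-20, -1), -1)))) = Add(64, Mul(-6, Mul(39, Pow(-21, -1)))) = Add(64, Mul(-6, Mul(39, Rational(-1, 21)))) = Add(64, Mul(-6, Rational(-13, 7))) = Add(64, Rational(78, 7)) = Rational(526, 7)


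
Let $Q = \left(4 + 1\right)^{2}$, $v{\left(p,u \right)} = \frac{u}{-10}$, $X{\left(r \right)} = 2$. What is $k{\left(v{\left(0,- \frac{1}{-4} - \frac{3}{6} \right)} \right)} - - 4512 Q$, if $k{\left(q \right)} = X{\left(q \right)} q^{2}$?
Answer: $\frac{90240001}{800} \approx 1.128 \cdot 10^{5}$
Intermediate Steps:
$v{\left(p,u \right)} = - \frac{u}{10}$ ($v{\left(p,u \right)} = u \left(- \frac{1}{10}\right) = - \frac{u}{10}$)
$Q = 25$ ($Q = 5^{2} = 25$)
$k{\left(q \right)} = 2 q^{2}$
$k{\left(v{\left(0,- \frac{1}{-4} - \frac{3}{6} \right)} \right)} - - 4512 Q = 2 \left(- \frac{- \frac{1}{-4} - \frac{3}{6}}{10}\right)^{2} - \left(-4512\right) 25 = 2 \left(- \frac{\left(-1\right) \left(- \frac{1}{4}\right) - \frac{1}{2}}{10}\right)^{2} - -112800 = 2 \left(- \frac{\frac{1}{4} - \frac{1}{2}}{10}\right)^{2} + 112800 = 2 \left(\left(- \frac{1}{10}\right) \left(- \frac{1}{4}\right)\right)^{2} + 112800 = \frac{2}{1600} + 112800 = 2 \cdot \frac{1}{1600} + 112800 = \frac{1}{800} + 112800 = \frac{90240001}{800}$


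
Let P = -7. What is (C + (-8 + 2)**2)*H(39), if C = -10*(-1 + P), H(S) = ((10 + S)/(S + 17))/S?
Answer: 203/78 ≈ 2.6026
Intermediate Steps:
H(S) = (10 + S)/(S*(17 + S)) (H(S) = ((10 + S)/(17 + S))/S = (10 + S)/(S*(17 + S)))
C = 80 (C = -10*(-1 - 7) = -10*(-8) = 80)
(C + (-8 + 2)**2)*H(39) = (80 + (-8 + 2)**2)*((10 + 39)/(39*(17 + 39))) = (80 + (-6)**2)*((1/39)*49/56) = (80 + 36)*((1/39)*(1/56)*49) = 116*(7/312) = 203/78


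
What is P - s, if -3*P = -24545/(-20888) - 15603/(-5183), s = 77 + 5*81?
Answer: -157000712983/324787512 ≈ -483.40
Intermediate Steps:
s = 482 (s = 77 + 405 = 482)
P = -453132199/324787512 (P = -(-24545/(-20888) - 15603/(-5183))/3 = -(-24545*(-1/20888) - 15603*(-1/5183))/3 = -(24545/20888 + 15603/5183)/3 = -⅓*453132199/108262504 = -453132199/324787512 ≈ -1.3952)
P - s = -453132199/324787512 - 1*482 = -453132199/324787512 - 482 = -157000712983/324787512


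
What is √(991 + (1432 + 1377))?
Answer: 10*√38 ≈ 61.644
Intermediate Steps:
√(991 + (1432 + 1377)) = √(991 + 2809) = √3800 = 10*√38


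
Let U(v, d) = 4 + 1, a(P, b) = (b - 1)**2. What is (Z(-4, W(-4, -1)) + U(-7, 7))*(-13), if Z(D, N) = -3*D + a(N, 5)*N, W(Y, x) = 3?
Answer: -845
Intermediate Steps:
a(P, b) = (-1 + b)**2
U(v, d) = 5
Z(D, N) = -3*D + 16*N (Z(D, N) = -3*D + (-1 + 5)**2*N = -3*D + 4**2*N = -3*D + 16*N)
(Z(-4, W(-4, -1)) + U(-7, 7))*(-13) = ((-3*(-4) + 16*3) + 5)*(-13) = ((12 + 48) + 5)*(-13) = (60 + 5)*(-13) = 65*(-13) = -845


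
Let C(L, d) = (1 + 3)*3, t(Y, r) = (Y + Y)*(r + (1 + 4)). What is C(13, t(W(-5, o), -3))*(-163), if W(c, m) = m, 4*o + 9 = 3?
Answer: -1956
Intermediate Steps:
o = -3/2 (o = -9/4 + (1/4)*3 = -9/4 + 3/4 = -3/2 ≈ -1.5000)
t(Y, r) = 2*Y*(5 + r) (t(Y, r) = (2*Y)*(r + 5) = (2*Y)*(5 + r) = 2*Y*(5 + r))
C(L, d) = 12 (C(L, d) = 4*3 = 12)
C(13, t(W(-5, o), -3))*(-163) = 12*(-163) = -1956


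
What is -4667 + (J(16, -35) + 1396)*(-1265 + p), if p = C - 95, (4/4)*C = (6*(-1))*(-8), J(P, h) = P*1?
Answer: -1857211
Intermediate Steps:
J(P, h) = P
C = 48 (C = (6*(-1))*(-8) = -6*(-8) = 48)
p = -47 (p = 48 - 95 = -47)
-4667 + (J(16, -35) + 1396)*(-1265 + p) = -4667 + (16 + 1396)*(-1265 - 47) = -4667 + 1412*(-1312) = -4667 - 1852544 = -1857211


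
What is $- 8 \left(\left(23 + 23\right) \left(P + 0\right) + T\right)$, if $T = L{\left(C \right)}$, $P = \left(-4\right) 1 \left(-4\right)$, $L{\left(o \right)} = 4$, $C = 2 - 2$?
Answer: $-5920$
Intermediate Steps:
$C = 0$
$P = 16$ ($P = \left(-4\right) \left(-4\right) = 16$)
$T = 4$
$- 8 \left(\left(23 + 23\right) \left(P + 0\right) + T\right) = - 8 \left(\left(23 + 23\right) \left(16 + 0\right) + 4\right) = - 8 \left(46 \cdot 16 + 4\right) = - 8 \left(736 + 4\right) = \left(-8\right) 740 = -5920$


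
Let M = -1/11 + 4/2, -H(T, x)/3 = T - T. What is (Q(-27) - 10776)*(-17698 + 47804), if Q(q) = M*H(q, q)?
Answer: -324422256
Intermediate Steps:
H(T, x) = 0 (H(T, x) = -3*(T - T) = -3*0 = 0)
M = 21/11 (M = -1*1/11 + 4*(1/2) = -1/11 + 2 = 21/11 ≈ 1.9091)
Q(q) = 0 (Q(q) = (21/11)*0 = 0)
(Q(-27) - 10776)*(-17698 + 47804) = (0 - 10776)*(-17698 + 47804) = -10776*30106 = -324422256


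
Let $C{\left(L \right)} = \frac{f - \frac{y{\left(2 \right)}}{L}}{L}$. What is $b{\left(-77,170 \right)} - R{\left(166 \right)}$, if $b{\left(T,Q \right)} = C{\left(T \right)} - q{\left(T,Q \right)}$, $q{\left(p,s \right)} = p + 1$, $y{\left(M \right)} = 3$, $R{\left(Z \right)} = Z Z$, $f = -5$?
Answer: $- \frac{162928538}{5929} \approx -27480.0$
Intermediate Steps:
$R{\left(Z \right)} = Z^{2}$
$q{\left(p,s \right)} = 1 + p$
$C{\left(L \right)} = \frac{-5 - \frac{3}{L}}{L}$
$b{\left(T,Q \right)} = -1 - T + \frac{-3 - 5 T}{T^{2}}$ ($b{\left(T,Q \right)} = \frac{-3 - 5 T}{T^{2}} - \left(1 + T\right) = -1 - T + \frac{-3 - 5 T}{T^{2}}$)
$b{\left(-77,170 \right)} - R{\left(166 \right)} = \left(-1 - -77 - \frac{5}{-77} - \frac{3}{5929}\right) - 166^{2} = \left(-1 + 77 - - \frac{5}{77} - \frac{3}{5929}\right) - 27556 = \left(-1 + 77 + \frac{5}{77} - \frac{3}{5929}\right) - 27556 = \frac{450986}{5929} - 27556 = - \frac{162928538}{5929}$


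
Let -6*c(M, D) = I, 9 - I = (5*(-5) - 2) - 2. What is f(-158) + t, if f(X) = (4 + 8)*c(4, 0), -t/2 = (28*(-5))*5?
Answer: 1324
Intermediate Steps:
t = 1400 (t = -2*28*(-5)*5 = -(-280)*5 = -2*(-700) = 1400)
I = 38 (I = 9 - ((5*(-5) - 2) - 2) = 9 - ((-25 - 2) - 2) = 9 - (-27 - 2) = 9 - 1*(-29) = 9 + 29 = 38)
c(M, D) = -19/3 (c(M, D) = -⅙*38 = -19/3)
f(X) = -76 (f(X) = (4 + 8)*(-19/3) = 12*(-19/3) = -76)
f(-158) + t = -76 + 1400 = 1324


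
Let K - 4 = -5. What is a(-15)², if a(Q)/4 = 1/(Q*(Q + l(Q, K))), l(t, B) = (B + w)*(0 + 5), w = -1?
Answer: 16/140625 ≈ 0.00011378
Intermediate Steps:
K = -1 (K = 4 - 5 = -1)
l(t, B) = -5 + 5*B (l(t, B) = (B - 1)*(0 + 5) = (-1 + B)*5 = -5 + 5*B)
a(Q) = 4/(Q*(-10 + Q)) (a(Q) = 4/((Q*(Q + (-5 + 5*(-1))))) = 4/((Q*(Q + (-5 - 5)))) = 4/((Q*(Q - 10))) = 4/((Q*(-10 + Q))) = 4*(1/(Q*(-10 + Q))) = 4/(Q*(-10 + Q)))
a(-15)² = (4/(-15*(-10 - 15)))² = (4*(-1/15)/(-25))² = (4*(-1/15)*(-1/25))² = (4/375)² = 16/140625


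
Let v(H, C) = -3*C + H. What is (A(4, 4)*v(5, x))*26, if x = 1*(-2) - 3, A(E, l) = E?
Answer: 2080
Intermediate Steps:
x = -5 (x = -2 - 3 = -5)
v(H, C) = H - 3*C
(A(4, 4)*v(5, x))*26 = (4*(5 - 3*(-5)))*26 = (4*(5 + 15))*26 = (4*20)*26 = 80*26 = 2080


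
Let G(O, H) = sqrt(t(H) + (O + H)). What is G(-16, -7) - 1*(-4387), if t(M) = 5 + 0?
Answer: 4387 + 3*I*sqrt(2) ≈ 4387.0 + 4.2426*I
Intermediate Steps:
t(M) = 5
G(O, H) = sqrt(5 + H + O) (G(O, H) = sqrt(5 + (O + H)) = sqrt(5 + (H + O)) = sqrt(5 + H + O))
G(-16, -7) - 1*(-4387) = sqrt(5 - 7 - 16) - 1*(-4387) = sqrt(-18) + 4387 = 3*I*sqrt(2) + 4387 = 4387 + 3*I*sqrt(2)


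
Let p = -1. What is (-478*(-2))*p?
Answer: -956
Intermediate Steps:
(-478*(-2))*p = -478*(-2)*(-1) = 956*(-1) = -956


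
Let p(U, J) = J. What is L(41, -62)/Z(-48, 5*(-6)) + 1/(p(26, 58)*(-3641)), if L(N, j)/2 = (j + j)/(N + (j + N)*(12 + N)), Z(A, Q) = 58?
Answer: 112737/28297852 ≈ 0.0039839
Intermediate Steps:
L(N, j) = 4*j/(N + (12 + N)*(N + j)) (L(N, j) = 2*((j + j)/(N + (j + N)*(12 + N))) = 2*((2*j)/(N + (N + j)*(12 + N))) = 2*((2*j)/(N + (12 + N)*(N + j))) = 2*(2*j/(N + (12 + N)*(N + j))) = 4*j/(N + (12 + N)*(N + j)))
L(41, -62)/Z(-48, 5*(-6)) + 1/(p(26, 58)*(-3641)) = (4*(-62)/(41**2 + 12*(-62) + 13*41 + 41*(-62)))/58 + 1/(58*(-3641)) = (4*(-62)/(1681 - 744 + 533 - 2542))*(1/58) + (1/58)*(-1/3641) = (4*(-62)/(-1072))*(1/58) - 1/211178 = (4*(-62)*(-1/1072))*(1/58) - 1/211178 = (31/134)*(1/58) - 1/211178 = 31/7772 - 1/211178 = 112737/28297852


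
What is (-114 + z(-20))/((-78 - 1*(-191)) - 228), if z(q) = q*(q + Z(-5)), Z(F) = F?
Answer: -386/115 ≈ -3.3565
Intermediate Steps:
z(q) = q*(-5 + q) (z(q) = q*(q - 5) = q*(-5 + q))
(-114 + z(-20))/((-78 - 1*(-191)) - 228) = (-114 - 20*(-5 - 20))/((-78 - 1*(-191)) - 228) = (-114 - 20*(-25))/((-78 + 191) - 228) = (-114 + 500)/(113 - 228) = 386/(-115) = 386*(-1/115) = -386/115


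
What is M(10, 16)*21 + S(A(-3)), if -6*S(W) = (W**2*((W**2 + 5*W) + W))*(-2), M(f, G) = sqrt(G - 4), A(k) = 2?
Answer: 64/3 + 42*sqrt(3) ≈ 94.079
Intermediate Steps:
M(f, G) = sqrt(-4 + G)
S(W) = W**2*(W**2 + 6*W)/3 (S(W) = -W**2*((W**2 + 5*W) + W)*(-2)/6 = -W**2*(W**2 + 6*W)*(-2)/6 = -(-1)*W**2*(W**2 + 6*W)/3 = W**2*(W**2 + 6*W)/3)
M(10, 16)*21 + S(A(-3)) = sqrt(-4 + 16)*21 + (1/3)*2**3*(6 + 2) = sqrt(12)*21 + (1/3)*8*8 = (2*sqrt(3))*21 + 64/3 = 42*sqrt(3) + 64/3 = 64/3 + 42*sqrt(3)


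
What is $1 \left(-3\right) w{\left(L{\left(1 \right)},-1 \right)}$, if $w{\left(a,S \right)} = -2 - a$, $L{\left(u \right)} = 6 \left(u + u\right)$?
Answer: $42$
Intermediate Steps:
$L{\left(u \right)} = 12 u$ ($L{\left(u \right)} = 6 \cdot 2 u = 12 u$)
$1 \left(-3\right) w{\left(L{\left(1 \right)},-1 \right)} = 1 \left(-3\right) \left(-2 - 12 \cdot 1\right) = - 3 \left(-2 - 12\right) = \left(-3\right) \left(-14\right) = 42$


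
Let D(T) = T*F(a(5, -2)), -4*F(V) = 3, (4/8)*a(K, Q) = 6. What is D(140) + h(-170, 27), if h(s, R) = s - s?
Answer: -105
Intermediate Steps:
a(K, Q) = 12 (a(K, Q) = 2*6 = 12)
F(V) = -¾ (F(V) = -¼*3 = -¾)
h(s, R) = 0
D(T) = -3*T/4 (D(T) = T*(-¾) = -3*T/4)
D(140) + h(-170, 27) = -¾*140 + 0 = -105 + 0 = -105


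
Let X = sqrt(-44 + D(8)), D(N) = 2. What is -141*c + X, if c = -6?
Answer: 846 + I*sqrt(42) ≈ 846.0 + 6.4807*I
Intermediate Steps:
X = I*sqrt(42) (X = sqrt(-44 + 2) = sqrt(-42) = I*sqrt(42) ≈ 6.4807*I)
-141*c + X = -141*(-6) + I*sqrt(42) = 846 + I*sqrt(42)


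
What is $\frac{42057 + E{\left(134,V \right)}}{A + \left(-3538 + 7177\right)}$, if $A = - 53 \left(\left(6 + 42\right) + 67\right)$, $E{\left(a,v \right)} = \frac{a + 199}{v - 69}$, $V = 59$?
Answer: $- \frac{420237}{24560} \approx -17.111$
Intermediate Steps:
$E{\left(a,v \right)} = \frac{199 + a}{-69 + v}$
$A = -6095$ ($A = - 53 \left(48 + 67\right) = \left(-53\right) 115 = -6095$)
$\frac{42057 + E{\left(134,V \right)}}{A + \left(-3538 + 7177\right)} = \frac{42057 + \frac{199 + 134}{-69 + 59}}{-6095 + \left(-3538 + 7177\right)} = \frac{42057 + \frac{1}{-10} \cdot 333}{-6095 + 3639} = \frac{42057 - \frac{333}{10}}{-2456} = \left(42057 - \frac{333}{10}\right) \left(- \frac{1}{2456}\right) = \frac{420237}{10} \left(- \frac{1}{2456}\right) = - \frac{420237}{24560}$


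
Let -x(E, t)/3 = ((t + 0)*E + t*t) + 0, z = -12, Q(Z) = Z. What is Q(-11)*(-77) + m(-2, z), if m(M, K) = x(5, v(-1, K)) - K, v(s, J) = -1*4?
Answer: 871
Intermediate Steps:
v(s, J) = -4
x(E, t) = -3*t**2 - 3*E*t (x(E, t) = -3*(((t + 0)*E + t*t) + 0) = -3*((t*E + t**2) + 0) = -3*((E*t + t**2) + 0) = -3*((t**2 + E*t) + 0) = -3*(t**2 + E*t) = -3*t**2 - 3*E*t)
m(M, K) = 12 - K (m(M, K) = -3*(-4)*(5 - 4) - K = -3*(-4)*1 - K = 12 - K)
Q(-11)*(-77) + m(-2, z) = -11*(-77) + (12 - 1*(-12)) = 847 + (12 + 12) = 847 + 24 = 871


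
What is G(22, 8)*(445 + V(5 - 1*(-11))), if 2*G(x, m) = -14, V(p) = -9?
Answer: -3052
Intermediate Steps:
G(x, m) = -7 (G(x, m) = (½)*(-14) = -7)
G(22, 8)*(445 + V(5 - 1*(-11))) = -7*(445 - 9) = -7*436 = -3052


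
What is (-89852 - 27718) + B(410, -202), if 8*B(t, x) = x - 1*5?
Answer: -940767/8 ≈ -1.1760e+5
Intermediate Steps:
B(t, x) = -5/8 + x/8 (B(t, x) = (x - 1*5)/8 = (x - 5)/8 = (-5 + x)/8 = -5/8 + x/8)
(-89852 - 27718) + B(410, -202) = (-89852 - 27718) + (-5/8 + (1/8)*(-202)) = -117570 + (-5/8 - 101/4) = -117570 - 207/8 = -940767/8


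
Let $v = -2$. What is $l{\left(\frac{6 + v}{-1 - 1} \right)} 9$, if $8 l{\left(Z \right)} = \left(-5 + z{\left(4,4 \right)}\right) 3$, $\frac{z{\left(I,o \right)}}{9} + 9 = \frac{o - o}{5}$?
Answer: $- \frac{1161}{4} \approx -290.25$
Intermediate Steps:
$z{\left(I,o \right)} = -81$ ($z{\left(I,o \right)} = -81 + 9 \frac{o - o}{5} = -81 + 9 \cdot 0 \cdot \frac{1}{5} = -81 + 9 \cdot 0 = -81 + 0 = -81$)
$l{\left(Z \right)} = - \frac{129}{4}$ ($l{\left(Z \right)} = \frac{\left(-5 - 81\right) 3}{8} = \frac{\left(-86\right) 3}{8} = \frac{1}{8} \left(-258\right) = - \frac{129}{4}$)
$l{\left(\frac{6 + v}{-1 - 1} \right)} 9 = \left(- \frac{129}{4}\right) 9 = - \frac{1161}{4}$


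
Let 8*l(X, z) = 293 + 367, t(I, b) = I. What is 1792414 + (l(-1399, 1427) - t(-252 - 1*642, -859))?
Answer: 3586781/2 ≈ 1.7934e+6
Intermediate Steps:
l(X, z) = 165/2 (l(X, z) = (293 + 367)/8 = (⅛)*660 = 165/2)
1792414 + (l(-1399, 1427) - t(-252 - 1*642, -859)) = 1792414 + (165/2 - (-252 - 1*642)) = 1792414 + (165/2 - (-252 - 642)) = 1792414 + (165/2 - 1*(-894)) = 1792414 + (165/2 + 894) = 1792414 + 1953/2 = 3586781/2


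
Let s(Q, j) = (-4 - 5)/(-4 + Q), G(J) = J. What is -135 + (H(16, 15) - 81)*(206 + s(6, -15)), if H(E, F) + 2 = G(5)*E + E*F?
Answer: 95241/2 ≈ 47621.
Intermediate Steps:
s(Q, j) = -9/(-4 + Q)
H(E, F) = -2 + 5*E + E*F (H(E, F) = -2 + (5*E + E*F) = -2 + 5*E + E*F)
-135 + (H(16, 15) - 81)*(206 + s(6, -15)) = -135 + ((-2 + 5*16 + 16*15) - 81)*(206 - 9/(-4 + 6)) = -135 + ((-2 + 80 + 240) - 81)*(206 - 9/2) = -135 + (318 - 81)*(206 - 9*½) = -135 + 237*(206 - 9/2) = -135 + 237*(403/2) = -135 + 95511/2 = 95241/2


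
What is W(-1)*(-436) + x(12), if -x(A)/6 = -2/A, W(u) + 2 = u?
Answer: 1309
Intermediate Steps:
W(u) = -2 + u
x(A) = 12/A (x(A) = -(-12)/A = 12/A)
W(-1)*(-436) + x(12) = (-2 - 1)*(-436) + 12/12 = -3*(-436) + 12*(1/12) = 1308 + 1 = 1309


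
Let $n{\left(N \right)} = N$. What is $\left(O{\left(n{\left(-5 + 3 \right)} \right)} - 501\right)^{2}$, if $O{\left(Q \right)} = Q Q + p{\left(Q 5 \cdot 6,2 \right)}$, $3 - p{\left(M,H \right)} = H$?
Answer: $246016$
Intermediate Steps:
$p{\left(M,H \right)} = 3 - H$
$O{\left(Q \right)} = 1 + Q^{2}$ ($O{\left(Q \right)} = Q Q + \left(3 - 2\right) = Q^{2} + \left(3 - 2\right) = Q^{2} + 1 = 1 + Q^{2}$)
$\left(O{\left(n{\left(-5 + 3 \right)} \right)} - 501\right)^{2} = \left(\left(1 + \left(-5 + 3\right)^{2}\right) - 501\right)^{2} = \left(\left(1 + \left(-2\right)^{2}\right) - 501\right)^{2} = \left(\left(1 + 4\right) - 501\right)^{2} = \left(5 - 501\right)^{2} = \left(-496\right)^{2} = 246016$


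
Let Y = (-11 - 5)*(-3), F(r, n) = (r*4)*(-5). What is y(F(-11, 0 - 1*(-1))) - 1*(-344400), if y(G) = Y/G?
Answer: 18942012/55 ≈ 3.4440e+5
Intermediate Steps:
F(r, n) = -20*r (F(r, n) = (4*r)*(-5) = -20*r)
Y = 48 (Y = -16*(-3) = 48)
y(G) = 48/G
y(F(-11, 0 - 1*(-1))) - 1*(-344400) = 48/((-20*(-11))) - 1*(-344400) = 48/220 + 344400 = 48*(1/220) + 344400 = 12/55 + 344400 = 18942012/55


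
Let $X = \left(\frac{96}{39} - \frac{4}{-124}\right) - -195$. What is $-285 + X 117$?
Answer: $\frac{707475}{31} \approx 22822.0$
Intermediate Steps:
$X = \frac{79590}{403}$ ($X = \left(96 \cdot \frac{1}{39} - - \frac{1}{31}\right) + 195 = \left(\frac{32}{13} + \frac{1}{31}\right) + 195 = \frac{1005}{403} + 195 = \frac{79590}{403} \approx 197.49$)
$-285 + X 117 = -285 + \frac{79590}{403} \cdot 117 = -285 + \frac{716310}{31} = \frac{707475}{31}$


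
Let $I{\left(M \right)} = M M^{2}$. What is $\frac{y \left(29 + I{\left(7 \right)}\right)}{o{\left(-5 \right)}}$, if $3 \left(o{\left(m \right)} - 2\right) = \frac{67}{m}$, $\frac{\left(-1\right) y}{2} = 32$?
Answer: $\frac{357120}{37} \approx 9651.9$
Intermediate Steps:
$y = -64$ ($y = \left(-2\right) 32 = -64$)
$o{\left(m \right)} = 2 + \frac{67}{3 m}$ ($o{\left(m \right)} = 2 + \frac{67 \frac{1}{m}}{3} = 2 + \frac{67}{3 m}$)
$I{\left(M \right)} = M^{3}$
$\frac{y \left(29 + I{\left(7 \right)}\right)}{o{\left(-5 \right)}} = \frac{\left(-64\right) \left(29 + 7^{3}\right)}{2 + \frac{67}{3 \left(-5\right)}} = \frac{\left(-64\right) \left(29 + 343\right)}{2 + \frac{67}{3} \left(- \frac{1}{5}\right)} = \frac{\left(-64\right) 372}{2 - \frac{67}{15}} = - \frac{23808}{- \frac{37}{15}} = \left(-23808\right) \left(- \frac{15}{37}\right) = \frac{357120}{37}$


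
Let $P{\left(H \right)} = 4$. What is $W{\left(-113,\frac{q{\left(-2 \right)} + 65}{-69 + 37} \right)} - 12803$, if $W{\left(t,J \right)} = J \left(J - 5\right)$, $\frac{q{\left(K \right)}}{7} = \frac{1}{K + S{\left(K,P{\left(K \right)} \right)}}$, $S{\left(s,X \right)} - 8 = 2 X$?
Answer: $- \frac{52382007}{4096} \approx -12789.0$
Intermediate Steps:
$S{\left(s,X \right)} = 8 + 2 X$
$q{\left(K \right)} = \frac{7}{16 + K}$ ($q{\left(K \right)} = \frac{7}{K + \left(8 + 2 \cdot 4\right)} = \frac{7}{K + \left(8 + 8\right)} = \frac{7}{K + 16} = \frac{7}{16 + K}$)
$W{\left(t,J \right)} = J \left(-5 + J\right)$
$W{\left(-113,\frac{q{\left(-2 \right)} + 65}{-69 + 37} \right)} - 12803 = \frac{\frac{7}{16 - 2} + 65}{-69 + 37} \left(-5 + \frac{\frac{7}{16 - 2} + 65}{-69 + 37}\right) - 12803 = \frac{\frac{7}{14} + 65}{-32} \left(-5 + \frac{\frac{7}{14} + 65}{-32}\right) - 12803 = \left(7 \cdot \frac{1}{14} + 65\right) \left(- \frac{1}{32}\right) \left(-5 + \left(7 \cdot \frac{1}{14} + 65\right) \left(- \frac{1}{32}\right)\right) - 12803 = \left(\frac{1}{2} + 65\right) \left(- \frac{1}{32}\right) \left(-5 + \left(\frac{1}{2} + 65\right) \left(- \frac{1}{32}\right)\right) - 12803 = \frac{131}{2} \left(- \frac{1}{32}\right) \left(-5 + \frac{131}{2} \left(- \frac{1}{32}\right)\right) - 12803 = - \frac{131 \left(-5 - \frac{131}{64}\right)}{64} - 12803 = \left(- \frac{131}{64}\right) \left(- \frac{451}{64}\right) - 12803 = \frac{59081}{4096} - 12803 = - \frac{52382007}{4096}$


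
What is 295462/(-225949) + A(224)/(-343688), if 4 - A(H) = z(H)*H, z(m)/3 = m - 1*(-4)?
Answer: -16732161417/19413989978 ≈ -0.86186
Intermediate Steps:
z(m) = 12 + 3*m (z(m) = 3*(m - 1*(-4)) = 3*(m + 4) = 3*(4 + m) = 12 + 3*m)
A(H) = 4 - H*(12 + 3*H) (A(H) = 4 - (12 + 3*H)*H = 4 - H*(12 + 3*H))
295462/(-225949) + A(224)/(-343688) = 295462/(-225949) + (4 - 3*224*(4 + 224))/(-343688) = 295462*(-1/225949) + (4 - 3*224*228)*(-1/343688) = -295462/225949 + (4 - 153216)*(-1/343688) = -295462/225949 - 153212*(-1/343688) = -295462/225949 + 38303/85922 = -16732161417/19413989978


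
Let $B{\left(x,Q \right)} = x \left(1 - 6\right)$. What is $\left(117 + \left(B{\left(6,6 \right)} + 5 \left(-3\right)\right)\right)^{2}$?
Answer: $5184$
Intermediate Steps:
$B{\left(x,Q \right)} = - 5 x$ ($B{\left(x,Q \right)} = x \left(1 - 6\right) = x \left(-5\right) = - 5 x$)
$\left(117 + \left(B{\left(6,6 \right)} + 5 \left(-3\right)\right)\right)^{2} = \left(117 + \left(\left(-5\right) 6 + 5 \left(-3\right)\right)\right)^{2} = \left(117 - 45\right)^{2} = 72^{2} = 5184$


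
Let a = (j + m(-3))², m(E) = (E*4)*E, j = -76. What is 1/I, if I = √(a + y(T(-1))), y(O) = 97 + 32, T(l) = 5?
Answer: √1729/1729 ≈ 0.024049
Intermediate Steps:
y(O) = 129
m(E) = 4*E² (m(E) = (4*E)*E = 4*E²)
a = 1600 (a = (-76 + 4*(-3)²)² = (-76 + 4*9)² = (-76 + 36)² = (-40)² = 1600)
I = √1729 (I = √(1600 + 129) = √1729 ≈ 41.581)
1/I = 1/(√1729) = √1729/1729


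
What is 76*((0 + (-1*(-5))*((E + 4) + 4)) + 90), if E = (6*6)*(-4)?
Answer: -44840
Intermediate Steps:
E = -144 (E = 36*(-4) = -144)
76*((0 + (-1*(-5))*((E + 4) + 4)) + 90) = 76*((0 + (-1*(-5))*((-144 + 4) + 4)) + 90) = 76*((0 + 5*(-140 + 4)) + 90) = 76*((0 + 5*(-136)) + 90) = 76*((0 - 680) + 90) = 76*(-680 + 90) = 76*(-590) = -44840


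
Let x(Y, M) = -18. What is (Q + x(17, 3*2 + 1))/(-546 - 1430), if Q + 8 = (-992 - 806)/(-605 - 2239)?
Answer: 36073/2809872 ≈ 0.012838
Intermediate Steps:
Q = -10477/1422 (Q = -8 + (-992 - 806)/(-605 - 2239) = -8 - 1798/(-2844) = -8 - 1798*(-1/2844) = -8 + 899/1422 = -10477/1422 ≈ -7.3678)
(Q + x(17, 3*2 + 1))/(-546 - 1430) = (-10477/1422 - 18)/(-546 - 1430) = -36073/1422/(-1976) = -36073/1422*(-1/1976) = 36073/2809872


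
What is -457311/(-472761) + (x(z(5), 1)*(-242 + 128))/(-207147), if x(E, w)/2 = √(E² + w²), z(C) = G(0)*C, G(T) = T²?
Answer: 10537599025/10881224763 ≈ 0.96842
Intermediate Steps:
z(C) = 0 (z(C) = 0²*C = 0*C = 0)
x(E, w) = 2*√(E² + w²)
-457311/(-472761) + (x(z(5), 1)*(-242 + 128))/(-207147) = -457311/(-472761) + ((2*√(0² + 1²))*(-242 + 128))/(-207147) = -457311*(-1/472761) + ((2*√(0 + 1))*(-114))*(-1/207147) = 152437/157587 + ((2*√1)*(-114))*(-1/207147) = 152437/157587 + ((2*1)*(-114))*(-1/207147) = 152437/157587 + (2*(-114))*(-1/207147) = 152437/157587 - 228*(-1/207147) = 152437/157587 + 76/69049 = 10537599025/10881224763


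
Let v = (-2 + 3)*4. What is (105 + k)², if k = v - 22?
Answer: 7569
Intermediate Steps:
v = 4 (v = 1*4 = 4)
k = -18 (k = 4 - 22 = -18)
(105 + k)² = (105 - 18)² = 87² = 7569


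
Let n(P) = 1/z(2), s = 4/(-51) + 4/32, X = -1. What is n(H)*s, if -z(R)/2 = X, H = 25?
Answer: 19/816 ≈ 0.023284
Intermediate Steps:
z(R) = 2 (z(R) = -2*(-1) = 2)
s = 19/408 (s = 4*(-1/51) + 4*(1/32) = -4/51 + ⅛ = 19/408 ≈ 0.046569)
n(P) = ½ (n(P) = 1/2 = ½)
n(H)*s = (½)*(19/408) = 19/816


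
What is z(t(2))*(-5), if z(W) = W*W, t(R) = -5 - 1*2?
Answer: -245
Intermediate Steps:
t(R) = -7 (t(R) = -5 - 2 = -7)
z(W) = W**2
z(t(2))*(-5) = (-7)**2*(-5) = 49*(-5) = -245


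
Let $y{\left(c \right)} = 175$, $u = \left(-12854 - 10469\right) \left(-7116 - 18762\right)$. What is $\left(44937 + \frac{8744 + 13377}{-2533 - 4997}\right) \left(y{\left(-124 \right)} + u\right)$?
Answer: $\frac{204214185186761041}{7530} \approx 2.712 \cdot 10^{13}$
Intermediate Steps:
$u = 603552594$ ($u = \left(-23323\right) \left(-25878\right) = 603552594$)
$\left(44937 + \frac{8744 + 13377}{-2533 - 4997}\right) \left(y{\left(-124 \right)} + u\right) = \left(44937 + \frac{8744 + 13377}{-2533 - 4997}\right) \left(175 + 603552594\right) = \left(44937 + \frac{22121}{-7530}\right) 603552769 = \left(44937 + 22121 \left(- \frac{1}{7530}\right)\right) 603552769 = \left(44937 - \frac{22121}{7530}\right) 603552769 = \frac{338353489}{7530} \cdot 603552769 = \frac{204214185186761041}{7530}$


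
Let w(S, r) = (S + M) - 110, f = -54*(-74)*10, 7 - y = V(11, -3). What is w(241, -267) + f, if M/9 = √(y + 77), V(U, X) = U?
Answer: 40091 + 9*√73 ≈ 40168.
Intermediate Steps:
y = -4 (y = 7 - 1*11 = 7 - 11 = -4)
f = 39960 (f = 3996*10 = 39960)
M = 9*√73 (M = 9*√(-4 + 77) = 9*√73 ≈ 76.896)
w(S, r) = -110 + S + 9*√73 (w(S, r) = (S + 9*√73) - 110 = -110 + S + 9*√73)
w(241, -267) + f = (-110 + 241 + 9*√73) + 39960 = (131 + 9*√73) + 39960 = 40091 + 9*√73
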